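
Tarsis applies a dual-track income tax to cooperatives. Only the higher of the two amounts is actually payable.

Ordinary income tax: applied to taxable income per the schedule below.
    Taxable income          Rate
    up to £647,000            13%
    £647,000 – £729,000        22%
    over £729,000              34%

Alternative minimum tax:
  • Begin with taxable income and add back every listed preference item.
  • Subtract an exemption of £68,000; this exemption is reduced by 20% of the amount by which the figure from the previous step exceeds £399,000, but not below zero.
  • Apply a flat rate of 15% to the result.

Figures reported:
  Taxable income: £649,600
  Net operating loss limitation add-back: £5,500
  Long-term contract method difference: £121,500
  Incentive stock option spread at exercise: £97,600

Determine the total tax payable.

£131,130

Alternative minimum tax:
  Adjusted income: £649,600 + £5,500 + £121,500 + £97,600 = £874,200
  Exemption: 20% × (£874,200 − £399,000) = £95,040 ≥ £68,000, so the exemption is fully phased out
  Base: £874,200 − £0 = £874,200
  £874,200 × 15% = £131,130

Ordinary income tax:
  £647,000 × 13% = £84,110
  £2,600 × 22% = £572
  → £84,682

£131,130 > £84,682, so the alternative minimum tax is the binding amount.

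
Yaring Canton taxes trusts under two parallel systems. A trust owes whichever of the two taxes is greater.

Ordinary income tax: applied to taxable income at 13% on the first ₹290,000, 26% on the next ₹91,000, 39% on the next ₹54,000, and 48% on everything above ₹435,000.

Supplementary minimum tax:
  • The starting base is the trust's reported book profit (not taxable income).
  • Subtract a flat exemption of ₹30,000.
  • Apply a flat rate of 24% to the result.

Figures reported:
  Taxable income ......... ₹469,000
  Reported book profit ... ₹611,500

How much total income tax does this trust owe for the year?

Supplementary minimum tax:
  Base (reported book profit): ₹611,500
  Less exemption ₹30,000 → base ₹581,500
  ₹581,500 × 24% = ₹139,560

Ordinary income tax:
  ₹290,000 × 13% = ₹37,700
  ₹91,000 × 26% = ₹23,660
  ₹54,000 × 39% = ₹21,060
  ₹34,000 × 48% = ₹16,320
  → ₹98,740

₹139,560 > ₹98,740, so the supplementary minimum tax is the binding amount.

₹139,560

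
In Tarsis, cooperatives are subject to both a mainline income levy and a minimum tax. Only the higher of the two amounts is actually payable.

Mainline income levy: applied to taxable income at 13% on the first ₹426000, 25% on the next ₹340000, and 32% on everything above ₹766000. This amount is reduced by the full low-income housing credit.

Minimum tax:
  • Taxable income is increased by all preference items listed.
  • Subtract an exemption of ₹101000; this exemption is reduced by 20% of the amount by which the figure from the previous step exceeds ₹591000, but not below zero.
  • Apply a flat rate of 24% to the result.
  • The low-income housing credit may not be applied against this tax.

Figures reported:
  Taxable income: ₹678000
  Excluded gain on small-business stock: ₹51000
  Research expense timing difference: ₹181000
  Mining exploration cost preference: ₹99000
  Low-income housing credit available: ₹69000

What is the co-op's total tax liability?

Mainline income levy:
  ₹426000 × 13% = ₹55380
  ₹252000 × 25% = ₹63000
  → ₹118380
  Less low-income housing credit ₹69000 → ₹49380

Minimum tax:
  Adjusted income: ₹678000 + ₹51000 + ₹181000 + ₹99000 = ₹1009000
  Exemption: ₹101000 − 20% × (₹1009000 − ₹591000) = ₹101000 − ₹83600 = ₹17400
  Base: ₹1009000 − ₹17400 = ₹991600
  ₹991600 × 24% = ₹237984

₹237984 > ₹49380, so the minimum tax is the binding amount.

₹237984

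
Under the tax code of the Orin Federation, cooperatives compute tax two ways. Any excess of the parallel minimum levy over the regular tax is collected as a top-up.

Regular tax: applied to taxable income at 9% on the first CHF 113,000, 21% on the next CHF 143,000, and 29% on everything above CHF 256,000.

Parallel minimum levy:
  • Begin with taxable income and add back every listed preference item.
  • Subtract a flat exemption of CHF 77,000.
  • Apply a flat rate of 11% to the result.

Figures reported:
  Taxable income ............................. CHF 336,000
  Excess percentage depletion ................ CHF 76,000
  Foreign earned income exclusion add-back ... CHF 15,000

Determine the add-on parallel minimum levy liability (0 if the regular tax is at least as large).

CHF 0

Parallel minimum levy:
  Adjusted income: CHF 336,000 + CHF 76,000 + CHF 15,000 = CHF 427,000
  Less exemption CHF 77,000 → base CHF 350,000
  CHF 350,000 × 11% = CHF 38,500

Regular tax:
  CHF 113,000 × 9% = CHF 10,170
  CHF 143,000 × 21% = CHF 30,030
  CHF 80,000 × 29% = CHF 23,200
  → CHF 63,400

CHF 38,500 ≤ CHF 63,400, so no add-on is due.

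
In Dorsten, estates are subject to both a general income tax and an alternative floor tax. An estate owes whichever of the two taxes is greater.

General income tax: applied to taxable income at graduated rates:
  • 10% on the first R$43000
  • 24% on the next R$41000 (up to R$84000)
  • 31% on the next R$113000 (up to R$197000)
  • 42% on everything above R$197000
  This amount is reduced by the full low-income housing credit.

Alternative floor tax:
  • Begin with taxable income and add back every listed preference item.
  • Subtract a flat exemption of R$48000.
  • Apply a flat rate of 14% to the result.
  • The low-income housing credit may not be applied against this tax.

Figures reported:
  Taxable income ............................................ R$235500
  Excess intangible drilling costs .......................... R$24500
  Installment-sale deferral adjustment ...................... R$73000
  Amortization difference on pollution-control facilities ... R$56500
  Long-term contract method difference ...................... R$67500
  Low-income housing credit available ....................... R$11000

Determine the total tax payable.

Alternative floor tax:
  Adjusted income: R$235500 + R$24500 + R$73000 + R$56500 + R$67500 = R$457000
  Less exemption R$48000 → base R$409000
  R$409000 × 14% = R$57260

General income tax:
  R$43000 × 10% = R$4300
  R$41000 × 24% = R$9840
  R$113000 × 31% = R$35030
  R$38500 × 42% = R$16170
  → R$65340
  Less low-income housing credit R$11000 → R$54340

R$57260 > R$54340, so the alternative floor tax is the binding amount.

R$57260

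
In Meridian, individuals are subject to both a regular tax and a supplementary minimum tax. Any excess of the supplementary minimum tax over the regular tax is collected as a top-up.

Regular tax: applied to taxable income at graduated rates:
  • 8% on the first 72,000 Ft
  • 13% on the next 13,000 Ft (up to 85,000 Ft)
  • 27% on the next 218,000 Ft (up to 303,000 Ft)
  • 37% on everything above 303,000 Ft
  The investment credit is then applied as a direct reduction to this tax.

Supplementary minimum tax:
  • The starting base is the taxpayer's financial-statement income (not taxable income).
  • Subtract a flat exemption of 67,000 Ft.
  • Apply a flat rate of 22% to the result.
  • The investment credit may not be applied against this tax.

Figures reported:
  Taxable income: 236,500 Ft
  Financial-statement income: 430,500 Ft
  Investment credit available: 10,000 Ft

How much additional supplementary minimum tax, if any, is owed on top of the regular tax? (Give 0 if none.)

41,615 Ft

Regular tax:
  72,000 Ft × 8% = 5,760 Ft
  13,000 Ft × 13% = 1,690 Ft
  151,500 Ft × 27% = 40,905 Ft
  → 48,355 Ft
  Less investment credit 10,000 Ft → 38,355 Ft

Supplementary minimum tax:
  Base (financial-statement income): 430,500 Ft
  Less exemption 67,000 Ft → base 363,500 Ft
  363,500 Ft × 22% = 79,970 Ft

Excess of supplementary minimum tax over regular tax: 79,970 Ft − 38,355 Ft = 41,615 Ft.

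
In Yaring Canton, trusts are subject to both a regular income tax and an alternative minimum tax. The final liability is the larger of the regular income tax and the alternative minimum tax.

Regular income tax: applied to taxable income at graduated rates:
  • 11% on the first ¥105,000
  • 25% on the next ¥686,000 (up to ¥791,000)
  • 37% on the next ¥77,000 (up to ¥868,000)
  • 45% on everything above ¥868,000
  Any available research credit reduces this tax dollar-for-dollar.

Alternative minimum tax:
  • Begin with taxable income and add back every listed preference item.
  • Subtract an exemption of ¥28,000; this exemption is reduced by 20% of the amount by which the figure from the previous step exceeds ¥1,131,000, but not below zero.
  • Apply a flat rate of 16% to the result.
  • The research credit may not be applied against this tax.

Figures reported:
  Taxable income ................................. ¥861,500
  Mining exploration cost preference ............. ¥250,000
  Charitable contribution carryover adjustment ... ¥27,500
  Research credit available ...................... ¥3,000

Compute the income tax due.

Alternative minimum tax:
  Adjusted income: ¥861,500 + ¥250,000 + ¥27,500 = ¥1,139,000
  Exemption: ¥28,000 − 20% × (¥1,139,000 − ¥1,131,000) = ¥28,000 − ¥1,600 = ¥26,400
  Base: ¥1,139,000 − ¥26,400 = ¥1,112,600
  ¥1,112,600 × 16% = ¥178,016

Regular income tax:
  ¥105,000 × 11% = ¥11,550
  ¥686,000 × 25% = ¥171,500
  ¥70,500 × 37% = ¥26,085
  → ¥209,135
  Less research credit ¥3,000 → ¥206,135

¥206,135 > ¥178,016, so the regular income tax governs.

¥206,135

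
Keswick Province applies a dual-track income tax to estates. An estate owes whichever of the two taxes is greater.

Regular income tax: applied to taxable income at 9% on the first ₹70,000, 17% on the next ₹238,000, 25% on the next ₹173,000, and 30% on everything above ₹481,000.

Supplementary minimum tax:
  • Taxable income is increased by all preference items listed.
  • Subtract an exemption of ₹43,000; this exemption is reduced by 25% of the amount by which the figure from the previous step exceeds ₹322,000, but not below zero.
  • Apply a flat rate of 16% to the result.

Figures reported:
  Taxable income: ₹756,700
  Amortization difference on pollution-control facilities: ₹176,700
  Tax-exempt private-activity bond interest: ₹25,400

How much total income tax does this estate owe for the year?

₹172,720

Supplementary minimum tax:
  Adjusted income: ₹756,700 + ₹176,700 + ₹25,400 = ₹958,800
  Exemption: 25% × (₹958,800 − ₹322,000) = ₹159,200 ≥ ₹43,000, so the exemption is fully phased out
  Base: ₹958,800 − ₹0 = ₹958,800
  ₹958,800 × 16% = ₹153,408

Regular income tax:
  ₹70,000 × 9% = ₹6,300
  ₹238,000 × 17% = ₹40,460
  ₹173,000 × 25% = ₹43,250
  ₹275,700 × 30% = ₹82,710
  → ₹172,720

₹172,720 > ₹153,408, so the regular income tax governs.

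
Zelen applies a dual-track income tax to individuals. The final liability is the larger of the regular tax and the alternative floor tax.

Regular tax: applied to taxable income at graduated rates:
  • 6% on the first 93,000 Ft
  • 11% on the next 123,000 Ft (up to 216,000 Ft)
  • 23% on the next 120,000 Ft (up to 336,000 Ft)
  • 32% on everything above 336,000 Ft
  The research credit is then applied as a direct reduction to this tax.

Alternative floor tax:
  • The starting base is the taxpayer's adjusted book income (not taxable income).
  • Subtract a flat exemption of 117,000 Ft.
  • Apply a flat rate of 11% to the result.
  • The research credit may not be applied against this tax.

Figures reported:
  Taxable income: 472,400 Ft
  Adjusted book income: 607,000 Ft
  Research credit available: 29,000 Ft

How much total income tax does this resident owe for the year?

61,358 Ft

Regular tax:
  93,000 Ft × 6% = 5,580 Ft
  123,000 Ft × 11% = 13,530 Ft
  120,000 Ft × 23% = 27,600 Ft
  136,400 Ft × 32% = 43,648 Ft
  → 90,358 Ft
  Less research credit 29,000 Ft → 61,358 Ft

Alternative floor tax:
  Base (adjusted book income): 607,000 Ft
  Less exemption 117,000 Ft → base 490,000 Ft
  490,000 Ft × 11% = 53,900 Ft

61,358 Ft > 53,900 Ft, so the regular tax governs.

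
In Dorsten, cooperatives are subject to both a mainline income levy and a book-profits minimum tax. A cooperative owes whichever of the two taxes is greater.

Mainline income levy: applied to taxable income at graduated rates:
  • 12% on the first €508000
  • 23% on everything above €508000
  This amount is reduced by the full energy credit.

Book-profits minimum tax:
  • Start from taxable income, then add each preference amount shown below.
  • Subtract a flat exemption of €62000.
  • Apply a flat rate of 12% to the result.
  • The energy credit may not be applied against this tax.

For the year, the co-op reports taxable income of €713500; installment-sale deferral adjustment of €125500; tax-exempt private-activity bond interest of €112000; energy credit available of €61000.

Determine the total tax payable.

€106680

Book-profits minimum tax:
  Adjusted income: €713500 + €125500 + €112000 = €951000
  Less exemption €62000 → base €889000
  €889000 × 12% = €106680

Mainline income levy:
  €508000 × 12% = €60960
  €205500 × 23% = €47265
  → €108225
  Less energy credit €61000 → €47225

€106680 > €47225, so the book-profits minimum tax is the binding amount.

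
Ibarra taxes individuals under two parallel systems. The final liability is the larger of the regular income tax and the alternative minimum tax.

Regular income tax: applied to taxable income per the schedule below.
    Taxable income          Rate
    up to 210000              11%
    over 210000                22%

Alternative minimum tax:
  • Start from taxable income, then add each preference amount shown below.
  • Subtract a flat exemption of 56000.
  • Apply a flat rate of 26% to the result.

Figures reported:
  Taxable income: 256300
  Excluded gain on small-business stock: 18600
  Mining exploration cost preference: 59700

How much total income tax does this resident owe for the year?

72436

Alternative minimum tax:
  Adjusted income: 256300 + 18600 + 59700 = 334600
  Less exemption 56000 → base 278600
  278600 × 26% = 72436

Regular income tax:
  210000 × 11% = 23100
  46300 × 22% = 10186
  → 33286

72436 > 33286, so the alternative minimum tax is the binding amount.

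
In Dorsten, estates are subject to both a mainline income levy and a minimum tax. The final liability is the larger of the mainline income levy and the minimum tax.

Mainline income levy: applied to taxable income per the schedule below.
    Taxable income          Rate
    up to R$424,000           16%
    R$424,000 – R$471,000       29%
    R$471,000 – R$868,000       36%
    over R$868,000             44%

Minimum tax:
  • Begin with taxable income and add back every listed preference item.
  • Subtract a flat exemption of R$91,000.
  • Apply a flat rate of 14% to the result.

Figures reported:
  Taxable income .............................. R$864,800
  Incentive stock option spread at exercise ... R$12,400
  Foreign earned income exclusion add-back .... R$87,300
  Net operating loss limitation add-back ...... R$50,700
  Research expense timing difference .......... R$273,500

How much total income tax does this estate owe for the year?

R$223,238

Mainline income levy:
  R$424,000 × 16% = R$67,840
  R$47,000 × 29% = R$13,630
  R$393,800 × 36% = R$141,768
  → R$223,238

Minimum tax:
  Adjusted income: R$864,800 + R$12,400 + R$87,300 + R$50,700 + R$273,500 = R$1,288,700
  Less exemption R$91,000 → base R$1,197,700
  R$1,197,700 × 14% = R$167,678

R$223,238 > R$167,678, so the mainline income levy governs.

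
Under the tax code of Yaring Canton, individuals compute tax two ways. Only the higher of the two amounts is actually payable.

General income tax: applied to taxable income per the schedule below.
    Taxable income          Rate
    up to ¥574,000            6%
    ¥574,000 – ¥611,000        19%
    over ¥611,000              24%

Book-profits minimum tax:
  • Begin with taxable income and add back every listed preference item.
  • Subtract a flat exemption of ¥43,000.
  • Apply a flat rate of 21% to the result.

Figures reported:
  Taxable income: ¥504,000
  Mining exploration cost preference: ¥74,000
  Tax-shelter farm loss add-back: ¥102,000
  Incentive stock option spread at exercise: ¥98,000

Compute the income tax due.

¥154,350

Book-profits minimum tax:
  Adjusted income: ¥504,000 + ¥74,000 + ¥102,000 + ¥98,000 = ¥778,000
  Less exemption ¥43,000 → base ¥735,000
  ¥735,000 × 21% = ¥154,350

General income tax:
  ¥504,000 × 6% = ¥30,240

¥154,350 > ¥30,240, so the book-profits minimum tax is the binding amount.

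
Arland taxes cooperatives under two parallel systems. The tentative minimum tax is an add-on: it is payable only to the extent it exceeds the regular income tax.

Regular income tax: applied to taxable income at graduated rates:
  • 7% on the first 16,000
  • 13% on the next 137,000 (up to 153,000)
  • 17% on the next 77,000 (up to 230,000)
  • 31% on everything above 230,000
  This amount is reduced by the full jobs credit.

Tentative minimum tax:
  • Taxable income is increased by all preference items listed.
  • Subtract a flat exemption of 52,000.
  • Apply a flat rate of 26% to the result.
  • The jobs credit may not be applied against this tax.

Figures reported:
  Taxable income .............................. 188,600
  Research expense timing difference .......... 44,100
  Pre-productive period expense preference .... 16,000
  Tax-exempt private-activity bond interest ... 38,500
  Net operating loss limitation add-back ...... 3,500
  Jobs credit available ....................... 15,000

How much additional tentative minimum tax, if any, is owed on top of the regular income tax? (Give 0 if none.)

Tentative minimum tax:
  Adjusted income: 188,600 + 44,100 + 16,000 + 38,500 + 3,500 = 290,700
  Less exemption 52,000 → base 238,700
  238,700 × 26% = 62,062

Regular income tax:
  16,000 × 7% = 1,120
  137,000 × 13% = 17,810
  35,600 × 17% = 6,052
  → 24,982
  Less jobs credit 15,000 → 9,982

Excess of tentative minimum tax over regular income tax: 62,062 − 9,982 = 52,080.

52,080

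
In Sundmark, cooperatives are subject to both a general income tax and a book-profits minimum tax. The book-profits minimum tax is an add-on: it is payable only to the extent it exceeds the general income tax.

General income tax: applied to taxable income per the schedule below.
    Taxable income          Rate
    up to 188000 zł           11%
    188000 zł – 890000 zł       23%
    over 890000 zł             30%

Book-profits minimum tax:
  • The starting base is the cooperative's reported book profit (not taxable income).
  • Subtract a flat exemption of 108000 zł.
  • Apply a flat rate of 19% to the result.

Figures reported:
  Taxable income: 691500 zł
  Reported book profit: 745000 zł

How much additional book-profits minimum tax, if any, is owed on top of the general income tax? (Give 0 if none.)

0 zł

General income tax:
  188000 zł × 11% = 20680 zł
  503500 zł × 23% = 115805 zł
  → 136485 zł

Book-profits minimum tax:
  Base (reported book profit): 745000 zł
  Less exemption 108000 zł → base 637000 zł
  637000 zł × 19% = 121030 zł

121030 zł ≤ 136485 zł, so no add-on is due.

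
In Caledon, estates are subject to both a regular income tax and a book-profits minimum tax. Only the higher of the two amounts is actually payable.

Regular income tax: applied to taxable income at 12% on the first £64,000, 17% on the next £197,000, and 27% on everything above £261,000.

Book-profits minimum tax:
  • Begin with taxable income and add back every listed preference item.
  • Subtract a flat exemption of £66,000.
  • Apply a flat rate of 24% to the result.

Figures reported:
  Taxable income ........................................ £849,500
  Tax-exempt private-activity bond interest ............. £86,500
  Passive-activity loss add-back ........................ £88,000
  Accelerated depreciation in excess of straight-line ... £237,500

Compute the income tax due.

£286,920

Regular income tax:
  £64,000 × 12% = £7,680
  £197,000 × 17% = £33,490
  £588,500 × 27% = £158,895
  → £200,065

Book-profits minimum tax:
  Adjusted income: £849,500 + £86,500 + £88,000 + £237,500 = £1,261,500
  Less exemption £66,000 → base £1,195,500
  £1,195,500 × 24% = £286,920

£286,920 > £200,065, so the book-profits minimum tax is the binding amount.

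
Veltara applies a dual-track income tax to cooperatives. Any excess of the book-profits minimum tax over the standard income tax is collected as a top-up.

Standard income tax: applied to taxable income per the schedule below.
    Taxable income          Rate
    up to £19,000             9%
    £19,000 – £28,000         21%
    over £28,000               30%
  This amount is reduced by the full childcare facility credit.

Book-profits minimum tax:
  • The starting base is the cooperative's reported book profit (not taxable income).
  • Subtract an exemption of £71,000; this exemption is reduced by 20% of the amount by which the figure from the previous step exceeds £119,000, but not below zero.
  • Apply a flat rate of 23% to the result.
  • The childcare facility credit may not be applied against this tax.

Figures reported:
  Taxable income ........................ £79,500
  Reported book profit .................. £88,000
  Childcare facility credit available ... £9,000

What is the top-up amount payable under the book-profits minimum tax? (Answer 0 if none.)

Book-profits minimum tax:
  Base (reported book profit): £88,000
  Exemption: £88,000 ≤ £119,000, so full £71,000 applies
  Base: £88,000 − £71,000 = £17,000
  £17,000 × 23% = £3,910

Standard income tax:
  £19,000 × 9% = £1,710
  £9,000 × 21% = £1,890
  £51,500 × 30% = £15,450
  → £19,050
  Less childcare facility credit £9,000 → £10,050

£3,910 ≤ £10,050, so no add-on is due.

£0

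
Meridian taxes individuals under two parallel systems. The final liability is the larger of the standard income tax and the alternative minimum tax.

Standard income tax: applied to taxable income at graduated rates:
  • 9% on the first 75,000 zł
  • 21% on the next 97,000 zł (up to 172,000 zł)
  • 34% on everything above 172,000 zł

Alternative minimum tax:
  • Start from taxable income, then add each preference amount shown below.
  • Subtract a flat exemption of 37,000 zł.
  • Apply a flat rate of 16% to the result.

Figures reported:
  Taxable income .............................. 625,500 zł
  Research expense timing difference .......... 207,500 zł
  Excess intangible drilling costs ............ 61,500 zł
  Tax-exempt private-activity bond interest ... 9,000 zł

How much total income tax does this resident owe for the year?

181,310 zł

Standard income tax:
  75,000 zł × 9% = 6,750 zł
  97,000 zł × 21% = 20,370 zł
  453,500 zł × 34% = 154,190 zł
  → 181,310 zł

Alternative minimum tax:
  Adjusted income: 625,500 zł + 207,500 zł + 61,500 zł + 9,000 zł = 903,500 zł
  Less exemption 37,000 zł → base 866,500 zł
  866,500 zł × 16% = 138,640 zł

181,310 zł > 138,640 zł, so the standard income tax governs.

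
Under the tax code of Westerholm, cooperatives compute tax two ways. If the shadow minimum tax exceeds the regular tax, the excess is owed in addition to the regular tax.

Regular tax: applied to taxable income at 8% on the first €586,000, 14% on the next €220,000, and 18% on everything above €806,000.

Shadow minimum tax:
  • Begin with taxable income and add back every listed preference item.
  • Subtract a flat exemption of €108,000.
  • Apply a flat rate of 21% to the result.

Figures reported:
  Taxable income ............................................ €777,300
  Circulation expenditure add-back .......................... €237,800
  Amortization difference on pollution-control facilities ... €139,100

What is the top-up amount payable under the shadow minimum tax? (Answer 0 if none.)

€146,040

Shadow minimum tax:
  Adjusted income: €777,300 + €237,800 + €139,100 = €1,154,200
  Less exemption €108,000 → base €1,046,200
  €1,046,200 × 21% = €219,702

Regular tax:
  €586,000 × 8% = €46,880
  €191,300 × 14% = €26,782
  → €73,662

Excess of shadow minimum tax over regular tax: €219,702 − €73,662 = €146,040.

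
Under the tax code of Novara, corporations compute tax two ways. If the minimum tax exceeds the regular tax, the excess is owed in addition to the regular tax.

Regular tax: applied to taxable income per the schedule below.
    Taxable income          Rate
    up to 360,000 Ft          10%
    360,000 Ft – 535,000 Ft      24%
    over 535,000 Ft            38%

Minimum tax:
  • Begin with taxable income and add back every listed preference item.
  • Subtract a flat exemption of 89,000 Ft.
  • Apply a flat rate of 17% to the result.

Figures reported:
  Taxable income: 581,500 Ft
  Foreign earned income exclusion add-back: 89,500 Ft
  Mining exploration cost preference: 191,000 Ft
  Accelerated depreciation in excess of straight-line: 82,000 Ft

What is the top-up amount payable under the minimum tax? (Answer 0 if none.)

Minimum tax:
  Adjusted income: 581,500 Ft + 89,500 Ft + 191,000 Ft + 82,000 Ft = 944,000 Ft
  Less exemption 89,000 Ft → base 855,000 Ft
  855,000 Ft × 17% = 145,350 Ft

Regular tax:
  360,000 Ft × 10% = 36,000 Ft
  175,000 Ft × 24% = 42,000 Ft
  46,500 Ft × 38% = 17,670 Ft
  → 95,670 Ft

Excess of minimum tax over regular tax: 145,350 Ft − 95,670 Ft = 49,680 Ft.

49,680 Ft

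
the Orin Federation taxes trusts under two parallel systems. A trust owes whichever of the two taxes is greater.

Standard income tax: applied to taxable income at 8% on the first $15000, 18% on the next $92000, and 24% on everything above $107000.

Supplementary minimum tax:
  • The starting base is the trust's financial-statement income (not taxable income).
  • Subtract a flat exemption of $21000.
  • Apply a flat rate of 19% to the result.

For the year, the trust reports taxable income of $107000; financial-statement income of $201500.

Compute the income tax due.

$34295

Supplementary minimum tax:
  Base (financial-statement income): $201500
  Less exemption $21000 → base $180500
  $180500 × 19% = $34295

Standard income tax:
  $15000 × 8% = $1200
  $92000 × 18% = $16560
  → $17760

$34295 > $17760, so the supplementary minimum tax is the binding amount.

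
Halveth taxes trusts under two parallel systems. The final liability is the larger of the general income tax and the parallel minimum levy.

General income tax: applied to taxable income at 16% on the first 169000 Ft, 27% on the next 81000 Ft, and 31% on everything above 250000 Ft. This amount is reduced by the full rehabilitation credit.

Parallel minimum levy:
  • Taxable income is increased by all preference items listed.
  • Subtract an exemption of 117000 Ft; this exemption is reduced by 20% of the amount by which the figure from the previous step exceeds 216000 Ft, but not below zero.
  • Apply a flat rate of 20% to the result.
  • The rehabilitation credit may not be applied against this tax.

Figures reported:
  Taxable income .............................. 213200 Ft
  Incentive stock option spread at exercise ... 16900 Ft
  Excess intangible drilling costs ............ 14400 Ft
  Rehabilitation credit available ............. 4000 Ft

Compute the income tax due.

34974 Ft

General income tax:
  169000 Ft × 16% = 27040 Ft
  44200 Ft × 27% = 11934 Ft
  → 38974 Ft
  Less rehabilitation credit 4000 Ft → 34974 Ft

Parallel minimum levy:
  Adjusted income: 213200 Ft + 16900 Ft + 14400 Ft = 244500 Ft
  Exemption: 117000 Ft − 20% × (244500 Ft − 216000 Ft) = 117000 Ft − 5700 Ft = 111300 Ft
  Base: 244500 Ft − 111300 Ft = 133200 Ft
  133200 Ft × 20% = 26640 Ft

34974 Ft > 26640 Ft, so the general income tax governs.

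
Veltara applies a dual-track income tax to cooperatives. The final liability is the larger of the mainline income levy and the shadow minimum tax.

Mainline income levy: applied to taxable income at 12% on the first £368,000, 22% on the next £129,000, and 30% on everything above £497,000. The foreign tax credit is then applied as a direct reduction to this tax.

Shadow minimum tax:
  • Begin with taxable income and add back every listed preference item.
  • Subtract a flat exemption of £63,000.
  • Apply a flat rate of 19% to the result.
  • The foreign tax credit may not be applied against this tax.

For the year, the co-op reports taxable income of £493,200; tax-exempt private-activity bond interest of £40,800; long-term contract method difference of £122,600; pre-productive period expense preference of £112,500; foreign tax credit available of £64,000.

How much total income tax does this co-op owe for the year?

£134,159

Mainline income levy:
  £368,000 × 12% = £44,160
  £125,200 × 22% = £27,544
  → £71,704
  Less foreign tax credit £64,000 → £7,704

Shadow minimum tax:
  Adjusted income: £493,200 + £40,800 + £122,600 + £112,500 = £769,100
  Less exemption £63,000 → base £706,100
  £706,100 × 19% = £134,159

£134,159 > £7,704, so the shadow minimum tax is the binding amount.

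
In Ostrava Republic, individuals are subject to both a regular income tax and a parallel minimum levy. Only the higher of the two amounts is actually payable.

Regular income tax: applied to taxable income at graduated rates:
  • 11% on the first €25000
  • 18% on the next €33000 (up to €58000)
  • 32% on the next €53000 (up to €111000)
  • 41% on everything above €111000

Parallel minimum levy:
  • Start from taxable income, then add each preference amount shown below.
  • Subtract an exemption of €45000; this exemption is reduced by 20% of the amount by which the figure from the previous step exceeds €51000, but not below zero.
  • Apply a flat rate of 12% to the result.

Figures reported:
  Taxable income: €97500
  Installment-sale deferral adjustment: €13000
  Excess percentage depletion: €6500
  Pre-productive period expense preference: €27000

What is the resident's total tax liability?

€21330

Regular income tax:
  €25000 × 11% = €2750
  €33000 × 18% = €5940
  €39500 × 32% = €12640
  → €21330

Parallel minimum levy:
  Adjusted income: €97500 + €13000 + €6500 + €27000 = €144000
  Exemption: €45000 − 20% × (€144000 − €51000) = €45000 − €18600 = €26400
  Base: €144000 − €26400 = €117600
  €117600 × 12% = €14112

€21330 > €14112, so the regular income tax governs.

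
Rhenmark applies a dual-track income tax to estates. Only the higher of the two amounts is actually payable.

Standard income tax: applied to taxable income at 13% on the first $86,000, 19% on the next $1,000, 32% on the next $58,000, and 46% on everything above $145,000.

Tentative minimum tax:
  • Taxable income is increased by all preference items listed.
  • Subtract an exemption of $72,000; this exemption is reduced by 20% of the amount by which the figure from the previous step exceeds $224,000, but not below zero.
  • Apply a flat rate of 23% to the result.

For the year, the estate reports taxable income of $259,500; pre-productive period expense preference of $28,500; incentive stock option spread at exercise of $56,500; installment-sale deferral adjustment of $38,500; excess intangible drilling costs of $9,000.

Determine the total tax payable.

Tentative minimum tax:
  Adjusted income: $259,500 + $28,500 + $56,500 + $38,500 + $9,000 = $392,000
  Exemption: $72,000 − 20% × ($392,000 − $224,000) = $72,000 − $33,600 = $38,400
  Base: $392,000 − $38,400 = $353,600
  $353,600 × 23% = $81,328

Standard income tax:
  $86,000 × 13% = $11,180
  $1,000 × 19% = $190
  $58,000 × 32% = $18,560
  $114,500 × 46% = $52,670
  → $82,600

$82,600 > $81,328, so the standard income tax governs.

$82,600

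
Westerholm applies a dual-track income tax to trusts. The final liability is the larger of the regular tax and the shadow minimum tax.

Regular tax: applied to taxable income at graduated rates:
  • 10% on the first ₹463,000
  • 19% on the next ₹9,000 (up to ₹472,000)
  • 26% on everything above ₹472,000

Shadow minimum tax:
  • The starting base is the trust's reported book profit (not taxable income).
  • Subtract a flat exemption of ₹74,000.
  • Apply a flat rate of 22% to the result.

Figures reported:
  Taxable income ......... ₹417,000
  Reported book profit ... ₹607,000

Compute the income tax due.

₹117,260

Regular tax:
  ₹417,000 × 10% = ₹41,700

Shadow minimum tax:
  Base (reported book profit): ₹607,000
  Less exemption ₹74,000 → base ₹533,000
  ₹533,000 × 22% = ₹117,260

₹117,260 > ₹41,700, so the shadow minimum tax is the binding amount.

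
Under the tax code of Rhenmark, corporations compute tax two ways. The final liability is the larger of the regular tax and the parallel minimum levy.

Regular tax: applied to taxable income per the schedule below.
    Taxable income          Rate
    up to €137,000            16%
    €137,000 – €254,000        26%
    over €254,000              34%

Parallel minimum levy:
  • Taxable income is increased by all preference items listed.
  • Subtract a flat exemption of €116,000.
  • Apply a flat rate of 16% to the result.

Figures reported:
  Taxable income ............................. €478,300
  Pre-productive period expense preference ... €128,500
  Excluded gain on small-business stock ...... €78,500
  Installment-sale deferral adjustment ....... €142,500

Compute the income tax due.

€128,602

Parallel minimum levy:
  Adjusted income: €478,300 + €128,500 + €78,500 + €142,500 = €827,800
  Less exemption €116,000 → base €711,800
  €711,800 × 16% = €113,888

Regular tax:
  €137,000 × 16% = €21,920
  €117,000 × 26% = €30,420
  €224,300 × 34% = €76,262
  → €128,602

€128,602 > €113,888, so the regular tax governs.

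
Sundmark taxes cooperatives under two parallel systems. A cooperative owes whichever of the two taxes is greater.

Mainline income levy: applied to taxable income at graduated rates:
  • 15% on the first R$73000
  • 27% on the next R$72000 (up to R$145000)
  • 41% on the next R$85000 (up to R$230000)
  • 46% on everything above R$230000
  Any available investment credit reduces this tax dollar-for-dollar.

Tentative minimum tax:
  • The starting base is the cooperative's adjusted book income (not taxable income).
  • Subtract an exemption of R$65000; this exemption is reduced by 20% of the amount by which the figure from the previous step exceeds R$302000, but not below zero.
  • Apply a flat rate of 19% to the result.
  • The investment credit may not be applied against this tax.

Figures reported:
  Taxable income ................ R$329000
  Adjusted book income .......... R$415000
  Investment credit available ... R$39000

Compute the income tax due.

R$71780

Mainline income levy:
  R$73000 × 15% = R$10950
  R$72000 × 27% = R$19440
  R$85000 × 41% = R$34850
  R$99000 × 46% = R$45540
  → R$110780
  Less investment credit R$39000 → R$71780

Tentative minimum tax:
  Base (adjusted book income): R$415000
  Exemption: R$65000 − 20% × (R$415000 − R$302000) = R$65000 − R$22600 = R$42400
  Base: R$415000 − R$42400 = R$372600
  R$372600 × 19% = R$70794

R$71780 > R$70794, so the mainline income levy governs.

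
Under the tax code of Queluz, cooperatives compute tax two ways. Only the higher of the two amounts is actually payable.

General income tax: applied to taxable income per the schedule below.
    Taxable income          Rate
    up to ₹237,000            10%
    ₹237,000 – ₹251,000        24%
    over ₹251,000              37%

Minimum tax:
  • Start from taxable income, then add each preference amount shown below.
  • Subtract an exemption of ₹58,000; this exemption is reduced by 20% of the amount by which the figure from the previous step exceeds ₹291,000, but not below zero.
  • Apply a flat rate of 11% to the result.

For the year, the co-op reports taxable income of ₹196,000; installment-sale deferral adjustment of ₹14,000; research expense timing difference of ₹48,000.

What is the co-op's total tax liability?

Minimum tax:
  Adjusted income: ₹196,000 + ₹14,000 + ₹48,000 = ₹258,000
  Exemption: ₹258,000 ≤ ₹291,000, so full ₹58,000 applies
  Base: ₹258,000 − ₹58,000 = ₹200,000
  ₹200,000 × 11% = ₹22,000

General income tax:
  ₹196,000 × 10% = ₹19,600

₹22,000 > ₹19,600, so the minimum tax is the binding amount.

₹22,000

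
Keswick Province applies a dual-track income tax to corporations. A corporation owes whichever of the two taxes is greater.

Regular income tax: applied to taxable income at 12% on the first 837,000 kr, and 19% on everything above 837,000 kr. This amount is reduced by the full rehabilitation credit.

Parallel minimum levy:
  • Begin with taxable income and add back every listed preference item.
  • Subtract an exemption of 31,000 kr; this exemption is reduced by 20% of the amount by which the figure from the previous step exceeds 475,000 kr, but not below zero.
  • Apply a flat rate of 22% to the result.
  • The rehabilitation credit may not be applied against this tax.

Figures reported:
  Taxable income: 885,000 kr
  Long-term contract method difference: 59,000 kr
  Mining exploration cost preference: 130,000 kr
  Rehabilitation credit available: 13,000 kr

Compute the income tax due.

Parallel minimum levy:
  Adjusted income: 885,000 kr + 59,000 kr + 130,000 kr = 1,074,000 kr
  Exemption: 20% × (1,074,000 kr − 475,000 kr) = 119,800 kr ≥ 31,000 kr, so the exemption is fully phased out
  Base: 1,074,000 kr − 0 kr = 1,074,000 kr
  1,074,000 kr × 22% = 236,280 kr

Regular income tax:
  837,000 kr × 12% = 100,440 kr
  48,000 kr × 19% = 9,120 kr
  → 109,560 kr
  Less rehabilitation credit 13,000 kr → 96,560 kr

236,280 kr > 96,560 kr, so the parallel minimum levy is the binding amount.

236,280 kr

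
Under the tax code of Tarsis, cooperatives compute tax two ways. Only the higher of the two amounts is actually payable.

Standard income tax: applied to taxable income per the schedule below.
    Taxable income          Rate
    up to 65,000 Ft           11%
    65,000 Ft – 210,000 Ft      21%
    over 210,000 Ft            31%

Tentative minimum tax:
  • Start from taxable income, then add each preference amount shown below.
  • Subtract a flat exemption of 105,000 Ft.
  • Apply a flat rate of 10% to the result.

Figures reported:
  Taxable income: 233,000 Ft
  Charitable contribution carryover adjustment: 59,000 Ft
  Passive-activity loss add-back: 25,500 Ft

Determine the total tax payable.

Tentative minimum tax:
  Adjusted income: 233,000 Ft + 59,000 Ft + 25,500 Ft = 317,500 Ft
  Less exemption 105,000 Ft → base 212,500 Ft
  212,500 Ft × 10% = 21,250 Ft

Standard income tax:
  65,000 Ft × 11% = 7,150 Ft
  145,000 Ft × 21% = 30,450 Ft
  23,000 Ft × 31% = 7,130 Ft
  → 44,730 Ft

44,730 Ft > 21,250 Ft, so the standard income tax governs.

44,730 Ft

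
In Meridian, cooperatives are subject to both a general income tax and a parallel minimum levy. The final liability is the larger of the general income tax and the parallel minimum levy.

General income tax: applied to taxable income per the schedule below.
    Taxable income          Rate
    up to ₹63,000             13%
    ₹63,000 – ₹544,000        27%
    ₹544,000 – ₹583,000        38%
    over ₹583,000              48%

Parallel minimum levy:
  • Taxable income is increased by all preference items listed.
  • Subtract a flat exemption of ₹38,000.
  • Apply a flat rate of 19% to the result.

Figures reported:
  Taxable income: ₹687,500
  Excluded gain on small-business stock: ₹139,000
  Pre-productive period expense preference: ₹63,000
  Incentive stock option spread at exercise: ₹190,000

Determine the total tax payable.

General income tax:
  ₹63,000 × 13% = ₹8,190
  ₹481,000 × 27% = ₹129,870
  ₹39,000 × 38% = ₹14,820
  ₹104,500 × 48% = ₹50,160
  → ₹203,040

Parallel minimum levy:
  Adjusted income: ₹687,500 + ₹139,000 + ₹63,000 + ₹190,000 = ₹1,079,500
  Less exemption ₹38,000 → base ₹1,041,500
  ₹1,041,500 × 19% = ₹197,885

₹203,040 > ₹197,885, so the general income tax governs.

₹203,040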